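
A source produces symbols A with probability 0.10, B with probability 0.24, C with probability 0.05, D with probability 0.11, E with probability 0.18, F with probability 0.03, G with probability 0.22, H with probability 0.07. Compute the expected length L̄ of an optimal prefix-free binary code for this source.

2.77 bits/symbol

Repeatedly combine the two least-probable nodes; the expected code length is the sum of the merged weights.
merge 3/100 + 1/20 → 2/25
merge 7/100 + 2/25 → 3/20
merge 1/10 + 11/100 → 21/100
merge 3/20 + 9/50 → 33/100
merge 21/100 + 11/50 → 43/100
merge 6/25 + 33/100 → 57/100
merge 43/100 + 57/100 → 1
L = 2/25 + 3/20 + 21/100 + 33/100 + 43/100 + 57/100 + 1 = 277/100 = 2.77 bits/symbol.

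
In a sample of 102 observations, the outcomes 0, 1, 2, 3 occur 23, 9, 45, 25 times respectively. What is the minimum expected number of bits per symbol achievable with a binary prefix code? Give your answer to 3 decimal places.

Probabilities are the counts divided by 102.
Repeatedly combine the two least-probable nodes; the expected code length is the sum of the merged weights.
merge 3/34 + 23/102 → 16/51
merge 25/102 + 16/51 → 19/34
merge 15/34 + 19/34 → 1
L = 16/51 + 19/34 + 1 = 191/102 ≈ 1.873 bits/symbol.

1.873 bits/symbol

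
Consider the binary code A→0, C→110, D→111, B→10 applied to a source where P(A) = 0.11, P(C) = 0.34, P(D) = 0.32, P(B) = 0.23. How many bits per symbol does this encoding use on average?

2.55 bits/symbol

L̄ = Σ pᵢ·ℓᵢ = 0.11·1 + 0.34·3 + 0.32·3 + 0.23·2 = 2.55 bits/symbol.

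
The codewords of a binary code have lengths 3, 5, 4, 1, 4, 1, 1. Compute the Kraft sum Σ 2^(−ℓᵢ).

With common denominator 2^5 = 32: Σ 2^(−ℓᵢ) = 4/32 + 1/32 + 2/32 + 16/32 + 2/32 + 16/32 + 16/32 = 57/32 = 1.78125.

1.78125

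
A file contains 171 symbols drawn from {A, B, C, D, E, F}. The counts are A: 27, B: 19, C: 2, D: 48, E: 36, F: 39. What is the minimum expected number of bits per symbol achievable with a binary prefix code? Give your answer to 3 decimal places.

2.404 bits/symbol

Probabilities are the counts divided by 171.
Repeatedly combine the two least-probable nodes; the expected code length is the sum of the merged weights.
merge 2/171 + 1/9 → 7/57
merge 7/57 + 3/19 → 16/57
merge 4/19 + 13/57 → 25/57
merge 16/57 + 16/57 → 32/57
merge 25/57 + 32/57 → 1
L = 7/57 + 16/57 + 25/57 + 32/57 + 1 = 137/57 ≈ 2.404 bits/symbol.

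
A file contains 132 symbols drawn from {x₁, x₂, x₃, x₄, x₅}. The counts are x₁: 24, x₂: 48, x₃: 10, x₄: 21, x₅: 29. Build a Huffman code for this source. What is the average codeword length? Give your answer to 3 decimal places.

Probabilities are the counts divided by 132.
Repeatedly combine the two least-probable nodes; the expected code length is the sum of the merged weights.
merge 5/66 + 7/44 → 31/132
merge 2/11 + 29/132 → 53/132
merge 31/132 + 4/11 → 79/132
merge 53/132 + 79/132 → 1
L = 31/132 + 53/132 + 79/132 + 1 = 295/132 ≈ 2.235 bits/symbol.

2.235 bits/symbol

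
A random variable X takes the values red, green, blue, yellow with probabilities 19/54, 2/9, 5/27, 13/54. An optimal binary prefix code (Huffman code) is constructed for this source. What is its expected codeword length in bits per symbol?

Repeatedly combine the two least-probable nodes; the expected code length is the sum of the merged weights.
merge 5/27 + 2/9 → 11/27
merge 13/54 + 19/54 → 16/27
merge 11/27 + 16/27 → 1
L = 11/27 + 16/27 + 1 = 2 bits/symbol.

2 bits/symbol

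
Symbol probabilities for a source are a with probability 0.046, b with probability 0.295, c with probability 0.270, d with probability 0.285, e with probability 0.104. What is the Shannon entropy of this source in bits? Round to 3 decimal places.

H = −Σ pᵢ log₂ pᵢ.
−0.046·log₂(0.046) = 0.2043
−0.295·log₂(0.295) = 0.5196
−0.270·log₂(0.270) = 0.5100
−0.285·log₂(0.285) = 0.5161
−0.104·log₂(0.104) = 0.3396
Sum ≈ 2.0896 → 2.090 bits.

2.090 bits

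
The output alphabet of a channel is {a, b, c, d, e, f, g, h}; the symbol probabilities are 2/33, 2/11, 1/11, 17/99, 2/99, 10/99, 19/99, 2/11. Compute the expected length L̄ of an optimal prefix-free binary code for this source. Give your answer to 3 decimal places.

2.879 bits/symbol

Repeatedly combine the two least-probable nodes; the expected code length is the sum of the merged weights.
merge 2/99 + 2/33 → 8/99
merge 8/99 + 1/11 → 17/99
merge 10/99 + 17/99 → 3/11
merge 17/99 + 2/11 → 35/99
merge 2/11 + 19/99 → 37/99
merge 3/11 + 35/99 → 62/99
merge 37/99 + 62/99 → 1
L = 8/99 + 17/99 + 3/11 + 35/99 + 37/99 + 62/99 + 1 = 95/33 ≈ 2.879 bits/symbol.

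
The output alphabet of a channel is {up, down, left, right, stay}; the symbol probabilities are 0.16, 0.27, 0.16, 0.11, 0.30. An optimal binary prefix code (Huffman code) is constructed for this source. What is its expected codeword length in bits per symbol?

Repeatedly combine the two least-probable nodes; the expected code length is the sum of the merged weights.
merge 11/100 + 4/25 → 27/100
merge 4/25 + 27/100 → 43/100
merge 27/100 + 3/10 → 57/100
merge 43/100 + 57/100 → 1
L = 27/100 + 43/100 + 57/100 + 1 = 227/100 = 2.27 bits/symbol.

2.27 bits/symbol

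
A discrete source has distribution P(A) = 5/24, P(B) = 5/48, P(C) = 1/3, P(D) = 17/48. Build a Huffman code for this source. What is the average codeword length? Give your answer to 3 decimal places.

Repeatedly combine the two least-probable nodes; the expected code length is the sum of the merged weights.
merge 5/48 + 5/24 → 5/16
merge 5/16 + 1/3 → 31/48
merge 17/48 + 31/48 → 1
L = 5/16 + 31/48 + 1 = 47/24 ≈ 1.958 bits/symbol.

1.958 bits/symbol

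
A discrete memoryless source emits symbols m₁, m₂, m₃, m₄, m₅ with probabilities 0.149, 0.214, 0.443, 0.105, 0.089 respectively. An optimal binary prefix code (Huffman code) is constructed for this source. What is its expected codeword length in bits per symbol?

Repeatedly combine the two least-probable nodes; the expected code length is the sum of the merged weights.
merge 89/1000 + 21/200 → 97/500
merge 149/1000 + 97/500 → 343/1000
merge 107/500 + 343/1000 → 557/1000
merge 443/1000 + 557/1000 → 1
L = 97/500 + 343/1000 + 557/1000 + 1 = 1047/500 = 2.094 bits/symbol.

2.094 bits/symbol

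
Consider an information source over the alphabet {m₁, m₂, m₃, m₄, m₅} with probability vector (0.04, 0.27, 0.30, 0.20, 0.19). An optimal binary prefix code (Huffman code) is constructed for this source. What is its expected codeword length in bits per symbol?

2.23 bits/symbol

Repeatedly combine the two least-probable nodes; the expected code length is the sum of the merged weights.
merge 1/25 + 19/100 → 23/100
merge 1/5 + 23/100 → 43/100
merge 27/100 + 3/10 → 57/100
merge 43/100 + 57/100 → 1
L = 23/100 + 43/100 + 57/100 + 1 = 223/100 = 2.23 bits/symbol.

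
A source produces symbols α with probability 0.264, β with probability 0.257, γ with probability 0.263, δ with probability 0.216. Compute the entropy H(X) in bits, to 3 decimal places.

H = −Σ pᵢ log₂ pᵢ.
−0.264·log₂(0.264) = 0.5072
−0.257·log₂(0.257) = 0.5038
−0.263·log₂(0.263) = 0.5068
−0.216·log₂(0.216) = 0.4776
Sum ≈ 1.9953 → 1.995 bits.

1.995 bits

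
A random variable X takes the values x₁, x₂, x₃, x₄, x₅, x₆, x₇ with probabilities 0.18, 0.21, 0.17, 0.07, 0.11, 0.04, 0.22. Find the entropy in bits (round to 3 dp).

H = −Σ pᵢ log₂ pᵢ.
−0.18·log₂(0.18) = 0.4453
−0.21·log₂(0.21) = 0.4728
−0.17·log₂(0.17) = 0.4346
−0.07·log₂(0.07) = 0.2686
−0.11·log₂(0.11) = 0.3503
−0.04·log₂(0.04) = 0.1858
−0.22·log₂(0.22) = 0.4806
Sum ≈ 2.6379 → 2.638 bits.

2.638 bits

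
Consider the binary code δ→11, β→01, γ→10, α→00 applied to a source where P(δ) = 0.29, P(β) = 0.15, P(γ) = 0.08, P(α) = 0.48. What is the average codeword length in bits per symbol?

L̄ = Σ pᵢ·ℓᵢ = 0.29·2 + 0.15·2 + 0.08·2 + 0.48·2 = 2 bits/symbol.

2 bits/symbol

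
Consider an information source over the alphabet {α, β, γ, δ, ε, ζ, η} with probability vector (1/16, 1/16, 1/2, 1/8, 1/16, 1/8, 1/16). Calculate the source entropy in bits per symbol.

Each probability is a power of 1/2, so log₂(1/p) is an integer.
H = Σ p·log₂(1/p) = 1/16·4 + 1/16·4 + 1/2·1 + 1/8·3 + 1/16·4 + 1/8·3 + 1/16·4 = 2.25 bits.

2.25 bits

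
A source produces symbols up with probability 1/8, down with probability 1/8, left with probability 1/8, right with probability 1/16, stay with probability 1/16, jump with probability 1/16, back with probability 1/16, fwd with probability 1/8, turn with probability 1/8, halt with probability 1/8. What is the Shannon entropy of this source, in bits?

Each probability is a power of 1/2, so log₂(1/p) is an integer.
H = Σ p·log₂(1/p) = 1/8·3 + 1/8·3 + 1/8·3 + 1/16·4 + 1/16·4 + 1/16·4 + 1/16·4 + 1/8·3 + 1/8·3 + 1/8·3 = 3.25 bits.

3.25 bits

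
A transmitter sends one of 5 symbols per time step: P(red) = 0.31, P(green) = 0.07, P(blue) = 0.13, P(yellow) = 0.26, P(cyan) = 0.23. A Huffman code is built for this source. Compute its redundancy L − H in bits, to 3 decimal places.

Entropy H = −Σ p log₂ p ≈ 2.1679 bits.
Huffman merges: 7/100+13/100→1/5; 1/5+23/100→43/100; 13/50+31/100→57/100; 43/100+57/100→1. L = 11/5 ≈ 2.2000.
L − H = 2.2000 − 2.1679 = 0.032 bits.

0.032 bits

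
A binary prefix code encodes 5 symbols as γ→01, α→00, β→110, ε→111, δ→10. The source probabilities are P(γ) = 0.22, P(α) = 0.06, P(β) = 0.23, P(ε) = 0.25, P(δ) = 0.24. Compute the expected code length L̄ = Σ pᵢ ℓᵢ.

2.48 bits/symbol

L̄ = Σ pᵢ·ℓᵢ = 0.22·2 + 0.06·2 + 0.23·3 + 0.25·3 + 0.24·2 = 2.48 bits/symbol.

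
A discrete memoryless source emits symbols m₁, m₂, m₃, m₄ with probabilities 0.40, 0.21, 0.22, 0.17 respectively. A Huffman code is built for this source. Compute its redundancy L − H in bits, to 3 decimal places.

0.063 bits

Entropy H = −Σ p log₂ p ≈ 1.9168 bits.
Huffman merges: 17/100+21/100→19/50; 11/50+19/50→3/5; 2/5+3/5→1. L = 99/50 ≈ 1.9800.
L − H = 1.9800 − 1.9168 = 0.063 bits.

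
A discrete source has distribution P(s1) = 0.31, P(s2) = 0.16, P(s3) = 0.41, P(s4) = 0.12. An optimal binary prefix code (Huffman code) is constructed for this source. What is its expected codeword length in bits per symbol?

Repeatedly combine the two least-probable nodes; the expected code length is the sum of the merged weights.
merge 3/25 + 4/25 → 7/25
merge 7/25 + 31/100 → 59/100
merge 41/100 + 59/100 → 1
L = 7/25 + 59/100 + 1 = 187/100 = 1.87 bits/symbol.

1.87 bits/symbol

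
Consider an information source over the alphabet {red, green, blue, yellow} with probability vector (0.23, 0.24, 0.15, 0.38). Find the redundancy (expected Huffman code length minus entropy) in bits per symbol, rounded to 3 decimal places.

Entropy H = −Σ p log₂ p ≈ 1.9228 bits.
Huffman merges: 3/20+23/100→19/50; 6/25+19/50→31/50; 19/50+31/50→1. L = 2 ≈ 2.0000.
L − H = 2.0000 − 1.9228 = 0.077 bits.

0.077 bits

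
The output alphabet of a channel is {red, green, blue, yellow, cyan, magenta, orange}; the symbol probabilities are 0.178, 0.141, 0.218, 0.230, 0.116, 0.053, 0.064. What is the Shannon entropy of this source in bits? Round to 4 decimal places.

2.6474 bits

H = −Σ pᵢ log₂ pᵢ.
−0.178·log₂(0.178) = 0.4432
−0.141·log₂(0.141) = 0.3985
−0.218·log₂(0.218) = 0.4791
−0.230·log₂(0.230) = 0.4877
−0.116·log₂(0.116) = 0.3605
−0.053·log₂(0.053) = 0.2246
−0.064·log₂(0.064) = 0.2538
Sum ≈ 2.6474 → 2.6474 bits.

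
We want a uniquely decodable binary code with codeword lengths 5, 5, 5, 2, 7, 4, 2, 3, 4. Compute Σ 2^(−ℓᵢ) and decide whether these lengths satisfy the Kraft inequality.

0.8515625; yes

With common denominator 2^7 = 128: Σ 2^(−ℓᵢ) = 4/128 + 4/128 + 4/128 + 32/128 + 1/128 + 8/128 + 32/128 + 16/128 + 8/128 = 109/128 = 0.8515625.
Kraft's inequality requires Σ ≤ 1; here Σ = 0.8515625 ≤ 1, so such a prefix code exists.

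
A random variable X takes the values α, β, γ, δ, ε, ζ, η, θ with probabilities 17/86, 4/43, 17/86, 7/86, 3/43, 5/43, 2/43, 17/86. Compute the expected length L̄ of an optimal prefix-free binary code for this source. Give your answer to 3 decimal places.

2.895 bits/symbol

Repeatedly combine the two least-probable nodes; the expected code length is the sum of the merged weights.
merge 2/43 + 3/43 → 5/43
merge 7/86 + 4/43 → 15/86
merge 5/43 + 5/43 → 10/43
merge 15/86 + 17/86 → 16/43
merge 17/86 + 17/86 → 17/43
merge 10/43 + 16/43 → 26/43
merge 17/43 + 26/43 → 1
L = 5/43 + 15/86 + 10/43 + 16/43 + 17/43 + 26/43 + 1 = 249/86 ≈ 2.895 bits/symbol.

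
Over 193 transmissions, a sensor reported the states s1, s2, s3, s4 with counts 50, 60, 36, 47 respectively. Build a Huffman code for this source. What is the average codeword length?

2 bits/symbol

Probabilities are the counts divided by 193.
Repeatedly combine the two least-probable nodes; the expected code length is the sum of the merged weights.
merge 36/193 + 47/193 → 83/193
merge 50/193 + 60/193 → 110/193
merge 83/193 + 110/193 → 1
L = 83/193 + 110/193 + 1 = 2 bits/symbol.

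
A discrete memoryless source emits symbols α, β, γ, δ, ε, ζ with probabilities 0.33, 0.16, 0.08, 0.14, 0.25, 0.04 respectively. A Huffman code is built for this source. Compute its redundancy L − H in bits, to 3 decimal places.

Entropy H = −Σ p log₂ p ≈ 2.3252 bits.
Huffman merges: 1/25+2/25→3/25; 3/25+7/50→13/50; 4/25+1/4→41/100; 13/50+33/100→59/100; 41/100+59/100→1. L = 119/50 ≈ 2.3800.
L − H = 2.3800 − 2.3252 = 0.055 bits.

0.055 bits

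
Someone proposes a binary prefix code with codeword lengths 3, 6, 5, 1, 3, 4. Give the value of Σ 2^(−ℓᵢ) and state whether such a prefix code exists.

0.859375; yes

With common denominator 2^6 = 64: Σ 2^(−ℓᵢ) = 8/64 + 1/64 + 2/64 + 32/64 + 8/64 + 4/64 = 55/64 = 0.859375.
Kraft's inequality requires Σ ≤ 1; here Σ = 0.859375 ≤ 1, so such a prefix code exists.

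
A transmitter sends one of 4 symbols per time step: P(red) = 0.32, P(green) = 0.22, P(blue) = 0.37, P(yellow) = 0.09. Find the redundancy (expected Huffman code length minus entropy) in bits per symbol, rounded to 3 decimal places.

0.090 bits

Entropy H = −Σ p log₂ p ≈ 1.8500 bits.
Huffman merges: 9/100+11/50→31/100; 31/100+8/25→63/100; 37/100+63/100→1. L = 97/50 ≈ 1.9400.
L − H = 1.9400 − 1.8500 = 0.090 bits.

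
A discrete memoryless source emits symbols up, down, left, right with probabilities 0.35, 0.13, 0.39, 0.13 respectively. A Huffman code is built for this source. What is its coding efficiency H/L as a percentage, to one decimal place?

97.6%

Entropy H = −Σ p log₂ p ≈ 1.8252 bits.
Huffman merges: 13/100+13/100→13/50; 13/50+7/20→61/100; 39/100+61/100→1. L = 187/100 ≈ 1.8700.
Efficiency = H/L = 1.8252/1.8700 = 97.6%.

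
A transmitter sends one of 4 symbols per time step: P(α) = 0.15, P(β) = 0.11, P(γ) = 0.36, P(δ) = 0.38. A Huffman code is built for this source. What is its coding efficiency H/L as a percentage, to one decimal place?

Entropy H = −Σ p log₂ p ≈ 1.8219 bits.
Huffman merges: 11/100+3/20→13/50; 13/50+9/25→31/50; 19/50+31/50→1. L = 47/25 ≈ 1.8800.
Efficiency = H/L = 1.8219/1.8800 = 96.9%.

96.9%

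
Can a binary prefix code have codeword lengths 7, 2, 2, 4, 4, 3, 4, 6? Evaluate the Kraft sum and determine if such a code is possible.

With common denominator 2^7 = 128: Σ 2^(−ℓᵢ) = 1/128 + 32/128 + 32/128 + 8/128 + 8/128 + 16/128 + 8/128 + 2/128 = 107/128 = 0.8359375.
Kraft's inequality requires Σ ≤ 1; here Σ = 0.8359375 ≤ 1, so such a prefix code exists.

0.8359375; yes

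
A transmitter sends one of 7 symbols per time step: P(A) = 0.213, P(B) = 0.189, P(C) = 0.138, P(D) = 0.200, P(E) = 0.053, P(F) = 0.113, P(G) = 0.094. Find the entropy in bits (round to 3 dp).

H = −Σ pᵢ log₂ pᵢ.
−0.213·log₂(0.213) = 0.4752
−0.189·log₂(0.189) = 0.4543
−0.138·log₂(0.138) = 0.3943
−0.200·log₂(0.200) = 0.4644
−0.053·log₂(0.053) = 0.2246
−0.113·log₂(0.113) = 0.3555
−0.094·log₂(0.094) = 0.3207
Sum ≈ 2.6889 → 2.689 bits.

2.689 bits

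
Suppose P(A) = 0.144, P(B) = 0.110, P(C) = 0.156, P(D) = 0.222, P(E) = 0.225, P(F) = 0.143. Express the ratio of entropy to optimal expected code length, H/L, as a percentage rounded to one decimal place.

99.4%

Entropy H = −Σ p log₂ p ≈ 2.5385 bits.
Huffman merges: 11/100+143/1000→253/1000; 18/125+39/250→3/10; 111/500+9/40→447/1000; 253/1000+3/10→553/1000; 447/1000+553/1000→1. L = 2553/1000 ≈ 2.5530.
Efficiency = H/L = 2.5385/2.5530 = 99.4%.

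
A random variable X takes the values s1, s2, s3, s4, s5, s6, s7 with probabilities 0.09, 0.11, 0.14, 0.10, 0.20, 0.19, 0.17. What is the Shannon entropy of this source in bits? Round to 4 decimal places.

2.7464 bits

H = −Σ pᵢ log₂ pᵢ.
−0.09·log₂(0.09) = 0.3127
−0.11·log₂(0.11) = 0.3503
−0.14·log₂(0.14) = 0.3971
−0.10·log₂(0.10) = 0.3322
−0.20·log₂(0.20) = 0.4644
−0.19·log₂(0.19) = 0.4552
−0.17·log₂(0.17) = 0.4346
Sum ≈ 2.7464 → 2.7464 bits.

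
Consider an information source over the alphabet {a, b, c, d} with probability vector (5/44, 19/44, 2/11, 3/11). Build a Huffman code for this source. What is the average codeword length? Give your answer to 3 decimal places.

Repeatedly combine the two least-probable nodes; the expected code length is the sum of the merged weights.
merge 5/44 + 2/11 → 13/44
merge 3/11 + 13/44 → 25/44
merge 19/44 + 25/44 → 1
L = 13/44 + 25/44 + 1 = 41/22 ≈ 1.864 bits/symbol.

1.864 bits/symbol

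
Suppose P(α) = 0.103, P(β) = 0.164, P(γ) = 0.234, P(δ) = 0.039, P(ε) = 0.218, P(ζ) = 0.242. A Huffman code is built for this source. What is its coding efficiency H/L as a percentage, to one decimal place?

Entropy H = −Σ p log₂ p ≈ 2.4128 bits.
Huffman merges: 39/1000+103/1000→71/500; 71/500+41/250→153/500; 109/500+117/500→113/250; 121/500+153/500→137/250; 113/250+137/250→1. L = 306/125 ≈ 2.4480.
Efficiency = H/L = 2.4128/2.4480 = 98.6%.

98.6%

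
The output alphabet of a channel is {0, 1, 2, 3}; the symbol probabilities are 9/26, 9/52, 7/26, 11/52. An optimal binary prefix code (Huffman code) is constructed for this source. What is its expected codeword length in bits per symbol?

Repeatedly combine the two least-probable nodes; the expected code length is the sum of the merged weights.
merge 9/52 + 11/52 → 5/13
merge 7/26 + 9/26 → 8/13
merge 5/13 + 8/13 → 1
L = 5/13 + 8/13 + 1 = 2 bits/symbol.

2 bits/symbol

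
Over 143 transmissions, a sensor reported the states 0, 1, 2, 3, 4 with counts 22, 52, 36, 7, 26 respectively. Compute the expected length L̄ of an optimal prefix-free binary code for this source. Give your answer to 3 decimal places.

2.203 bits/symbol

Probabilities are the counts divided by 143.
Repeatedly combine the two least-probable nodes; the expected code length is the sum of the merged weights.
merge 7/143 + 2/13 → 29/143
merge 2/11 + 29/143 → 5/13
merge 36/143 + 4/11 → 8/13
merge 5/13 + 8/13 → 1
L = 29/143 + 5/13 + 8/13 + 1 = 315/143 ≈ 2.203 bits/symbol.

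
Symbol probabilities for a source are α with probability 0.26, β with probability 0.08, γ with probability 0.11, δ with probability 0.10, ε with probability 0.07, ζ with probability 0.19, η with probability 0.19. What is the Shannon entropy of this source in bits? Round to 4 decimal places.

H = −Σ pᵢ log₂ pᵢ.
−0.26·log₂(0.26) = 0.5053
−0.08·log₂(0.08) = 0.2915
−0.11·log₂(0.11) = 0.3503
−0.10·log₂(0.10) = 0.3322
−0.07·log₂(0.07) = 0.2686
−0.19·log₂(0.19) = 0.4552
−0.19·log₂(0.19) = 0.4552
Sum ≈ 2.6583 → 2.6583 bits.

2.6583 bits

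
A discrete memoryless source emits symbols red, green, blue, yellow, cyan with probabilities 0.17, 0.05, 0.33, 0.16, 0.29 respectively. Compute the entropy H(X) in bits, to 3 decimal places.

H = −Σ pᵢ log₂ pᵢ.
−0.17·log₂(0.17) = 0.4346
−0.05·log₂(0.05) = 0.2161
−0.33·log₂(0.33) = 0.5278
−0.16·log₂(0.16) = 0.4230
−0.29·log₂(0.29) = 0.5179
Sum ≈ 2.1194 → 2.119 bits.

2.119 bits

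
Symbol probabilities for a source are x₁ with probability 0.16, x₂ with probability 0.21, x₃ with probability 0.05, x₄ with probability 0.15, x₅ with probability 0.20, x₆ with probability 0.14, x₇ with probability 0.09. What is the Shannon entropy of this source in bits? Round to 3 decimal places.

H = −Σ pᵢ log₂ pᵢ.
−0.16·log₂(0.16) = 0.4230
−0.21·log₂(0.21) = 0.4728
−0.05·log₂(0.05) = 0.2161
−0.15·log₂(0.15) = 0.4105
−0.20·log₂(0.20) = 0.4644
−0.14·log₂(0.14) = 0.3971
−0.09·log₂(0.09) = 0.3127
Sum ≈ 2.6966 → 2.697 bits.

2.697 bits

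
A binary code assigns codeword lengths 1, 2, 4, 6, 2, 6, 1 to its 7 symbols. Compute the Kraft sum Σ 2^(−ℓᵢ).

With common denominator 2^6 = 64: Σ 2^(−ℓᵢ) = 32/64 + 16/64 + 4/64 + 1/64 + 16/64 + 1/64 + 32/64 = 102/64 = 1.59375.

1.59375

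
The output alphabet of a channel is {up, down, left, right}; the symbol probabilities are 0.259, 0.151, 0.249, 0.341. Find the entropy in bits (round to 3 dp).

1.945 bits

H = −Σ pᵢ log₂ pᵢ.
−0.259·log₂(0.259) = 0.5048
−0.151·log₂(0.151) = 0.4118
−0.249·log₂(0.249) = 0.4994
−0.341·log₂(0.341) = 0.5293
Sum ≈ 1.9453 → 1.945 bits.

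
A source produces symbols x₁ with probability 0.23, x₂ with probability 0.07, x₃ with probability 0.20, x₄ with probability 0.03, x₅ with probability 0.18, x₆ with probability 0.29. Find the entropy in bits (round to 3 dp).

2.336 bits

H = −Σ pᵢ log₂ pᵢ.
−0.23·log₂(0.23) = 0.4877
−0.07·log₂(0.07) = 0.2686
−0.20·log₂(0.20) = 0.4644
−0.03·log₂(0.03) = 0.1518
−0.18·log₂(0.18) = 0.4453
−0.29·log₂(0.29) = 0.5179
Sum ≈ 2.3356 → 2.336 bits.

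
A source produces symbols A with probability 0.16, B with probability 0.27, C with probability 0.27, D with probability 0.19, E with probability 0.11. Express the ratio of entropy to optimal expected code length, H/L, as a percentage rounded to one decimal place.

99.1%

Entropy H = −Σ p log₂ p ≈ 2.2486 bits.
Huffman merges: 11/100+4/25→27/100; 19/100+27/100→23/50; 27/100+27/100→27/50; 23/50+27/50→1. L = 227/100 ≈ 2.2700.
Efficiency = H/L = 2.2486/2.2700 = 99.1%.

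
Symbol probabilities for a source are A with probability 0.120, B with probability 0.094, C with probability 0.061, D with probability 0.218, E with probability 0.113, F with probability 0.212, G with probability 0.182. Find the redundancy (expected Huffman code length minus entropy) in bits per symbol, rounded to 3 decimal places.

0.035 bits

Entropy H = −Σ p log₂ p ≈ 2.6902 bits.
Huffman merges: 61/1000+47/500→31/200; 113/1000+3/25→233/1000; 31/200+91/500→337/1000; 53/250+109/500→43/100; 233/1000+337/1000→57/100; 43/100+57/100→1. L = 109/40 ≈ 2.7250.
L − H = 2.7250 − 2.6902 = 0.035 bits.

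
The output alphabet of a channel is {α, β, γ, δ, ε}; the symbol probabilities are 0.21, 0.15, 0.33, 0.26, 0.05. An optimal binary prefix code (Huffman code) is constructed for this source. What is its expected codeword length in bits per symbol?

Repeatedly combine the two least-probable nodes; the expected code length is the sum of the merged weights.
merge 1/20 + 3/20 → 1/5
merge 1/5 + 21/100 → 41/100
merge 13/50 + 33/100 → 59/100
merge 41/100 + 59/100 → 1
L = 1/5 + 41/100 + 59/100 + 1 = 11/5 = 2.2 bits/symbol.

2.2 bits/symbol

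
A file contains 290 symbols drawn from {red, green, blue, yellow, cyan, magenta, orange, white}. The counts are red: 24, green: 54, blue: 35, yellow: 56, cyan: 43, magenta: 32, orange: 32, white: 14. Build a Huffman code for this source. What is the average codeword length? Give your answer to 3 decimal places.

2.938 bits/symbol

Probabilities are the counts divided by 290.
Repeatedly combine the two least-probable nodes; the expected code length is the sum of the merged weights.
merge 7/145 + 12/145 → 19/145
merge 16/145 + 16/145 → 32/145
merge 7/58 + 19/145 → 73/290
merge 43/290 + 27/145 → 97/290
merge 28/145 + 32/145 → 12/29
merge 73/290 + 97/290 → 17/29
merge 12/29 + 17/29 → 1
L = 19/145 + 32/145 + 73/290 + 97/290 + 12/29 + 17/29 + 1 = 426/145 ≈ 2.938 bits/symbol.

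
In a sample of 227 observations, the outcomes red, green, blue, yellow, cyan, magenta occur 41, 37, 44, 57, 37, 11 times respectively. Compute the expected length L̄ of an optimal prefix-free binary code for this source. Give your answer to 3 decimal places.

Probabilities are the counts divided by 227.
Repeatedly combine the two least-probable nodes; the expected code length is the sum of the merged weights.
merge 11/227 + 37/227 → 48/227
merge 37/227 + 41/227 → 78/227
merge 44/227 + 48/227 → 92/227
merge 57/227 + 78/227 → 135/227
merge 92/227 + 135/227 → 1
L = 48/227 + 78/227 + 92/227 + 135/227 + 1 = 580/227 ≈ 2.555 bits/symbol.

2.555 bits/symbol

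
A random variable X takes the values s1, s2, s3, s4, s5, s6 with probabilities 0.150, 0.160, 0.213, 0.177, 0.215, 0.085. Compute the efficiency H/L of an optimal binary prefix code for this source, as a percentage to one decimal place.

Entropy H = −Σ p log₂ p ≈ 2.5300 bits.
Huffman merges: 17/200+3/20→47/200; 4/25+177/1000→337/1000; 213/1000+43/200→107/250; 47/200+337/1000→143/250; 107/250+143/250→1. L = 643/250 ≈ 2.5720.
Efficiency = H/L = 2.5300/2.5720 = 98.4%.

98.4%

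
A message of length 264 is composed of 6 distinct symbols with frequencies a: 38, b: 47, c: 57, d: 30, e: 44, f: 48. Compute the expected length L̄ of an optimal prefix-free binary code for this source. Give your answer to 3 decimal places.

Probabilities are the counts divided by 264.
Repeatedly combine the two least-probable nodes; the expected code length is the sum of the merged weights.
merge 5/44 + 19/132 → 17/66
merge 1/6 + 47/264 → 91/264
merge 2/11 + 19/88 → 35/88
merge 17/66 + 91/264 → 53/88
merge 35/88 + 53/88 → 1
L = 17/66 + 91/264 + 35/88 + 53/88 + 1 = 229/88 ≈ 2.602 bits/symbol.

2.602 bits/symbol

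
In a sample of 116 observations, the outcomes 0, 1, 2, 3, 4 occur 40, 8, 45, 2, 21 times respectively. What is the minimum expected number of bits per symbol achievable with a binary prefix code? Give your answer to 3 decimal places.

Probabilities are the counts divided by 116.
Repeatedly combine the two least-probable nodes; the expected code length is the sum of the merged weights.
merge 1/58 + 2/29 → 5/58
merge 5/58 + 21/116 → 31/116
merge 31/116 + 10/29 → 71/116
merge 45/116 + 71/116 → 1
L = 5/58 + 31/116 + 71/116 + 1 = 57/29 ≈ 1.966 bits/symbol.

1.966 bits/symbol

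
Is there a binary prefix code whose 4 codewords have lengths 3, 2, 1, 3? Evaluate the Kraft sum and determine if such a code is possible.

With common denominator 2^3 = 8: Σ 2^(−ℓᵢ) = 1/8 + 2/8 + 4/8 + 1/8 = 8/8 = 1.
Kraft's inequality requires Σ ≤ 1; here Σ = 1 ≤ 1, so such a prefix code exists.

1; yes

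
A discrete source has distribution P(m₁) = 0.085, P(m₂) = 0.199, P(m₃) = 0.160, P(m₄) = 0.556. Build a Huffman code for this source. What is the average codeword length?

1.689 bits/symbol

Repeatedly combine the two least-probable nodes; the expected code length is the sum of the merged weights.
merge 17/200 + 4/25 → 49/200
merge 199/1000 + 49/200 → 111/250
merge 111/250 + 139/250 → 1
L = 49/200 + 111/250 + 1 = 1689/1000 = 1.689 bits/symbol.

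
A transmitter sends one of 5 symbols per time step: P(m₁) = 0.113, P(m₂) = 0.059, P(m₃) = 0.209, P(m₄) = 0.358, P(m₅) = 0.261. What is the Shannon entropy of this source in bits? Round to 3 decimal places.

H = −Σ pᵢ log₂ pᵢ.
−0.113·log₂(0.113) = 0.3555
−0.059·log₂(0.059) = 0.2409
−0.209·log₂(0.209) = 0.4720
−0.358·log₂(0.358) = 0.5305
−0.261·log₂(0.261) = 0.5058
Sum ≈ 2.1047 → 2.105 bits.

2.105 bits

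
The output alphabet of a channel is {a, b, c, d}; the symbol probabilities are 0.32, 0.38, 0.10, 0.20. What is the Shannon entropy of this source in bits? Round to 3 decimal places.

H = −Σ pᵢ log₂ pᵢ.
−0.32·log₂(0.32) = 0.5260
−0.38·log₂(0.38) = 0.5305
−0.10·log₂(0.10) = 0.3322
−0.20·log₂(0.20) = 0.4644
Sum ≈ 1.8531 → 1.853 bits.

1.853 bits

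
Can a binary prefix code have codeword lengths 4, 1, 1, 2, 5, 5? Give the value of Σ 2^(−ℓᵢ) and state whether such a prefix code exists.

1.375; no

With common denominator 2^5 = 32: Σ 2^(−ℓᵢ) = 2/32 + 16/32 + 16/32 + 8/32 + 1/32 + 1/32 = 44/32 = 1.375.
Kraft's inequality requires Σ ≤ 1; here Σ = 1.375 > 1, so no such prefix code exists.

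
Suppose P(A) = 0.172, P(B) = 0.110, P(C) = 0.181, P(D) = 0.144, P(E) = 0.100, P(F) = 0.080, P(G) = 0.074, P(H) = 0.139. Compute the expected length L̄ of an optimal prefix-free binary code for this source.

Repeatedly combine the two least-probable nodes; the expected code length is the sum of the merged weights.
merge 37/500 + 2/25 → 77/500
merge 1/10 + 11/100 → 21/100
merge 139/1000 + 18/125 → 283/1000
merge 77/500 + 43/250 → 163/500
merge 181/1000 + 21/100 → 391/1000
merge 283/1000 + 163/500 → 609/1000
merge 391/1000 + 609/1000 → 1
L = 77/500 + 21/100 + 283/1000 + 163/500 + 391/1000 + 609/1000 + 1 = 2973/1000 = 2.973 bits/symbol.

2.973 bits/symbol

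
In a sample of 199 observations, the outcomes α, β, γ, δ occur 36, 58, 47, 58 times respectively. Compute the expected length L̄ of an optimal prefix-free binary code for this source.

Probabilities are the counts divided by 199.
Repeatedly combine the two least-probable nodes; the expected code length is the sum of the merged weights.
merge 36/199 + 47/199 → 83/199
merge 58/199 + 58/199 → 116/199
merge 83/199 + 116/199 → 1
L = 83/199 + 116/199 + 1 = 2 bits/symbol.

2 bits/symbol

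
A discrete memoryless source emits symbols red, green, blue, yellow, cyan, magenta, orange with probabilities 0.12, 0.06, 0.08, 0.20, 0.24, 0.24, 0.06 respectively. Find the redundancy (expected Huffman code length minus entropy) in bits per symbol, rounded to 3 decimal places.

0.042 bits

Entropy H = −Σ p log₂ p ≈ 2.5983 bits.
Huffman merges: 3/50+3/50→3/25; 2/25+3/25→1/5; 3/25+1/5→8/25; 1/5+6/25→11/25; 6/25+8/25→14/25; 11/25+14/25→1. L = 66/25 ≈ 2.6400.
L − H = 2.6400 − 2.5983 = 0.042 bits.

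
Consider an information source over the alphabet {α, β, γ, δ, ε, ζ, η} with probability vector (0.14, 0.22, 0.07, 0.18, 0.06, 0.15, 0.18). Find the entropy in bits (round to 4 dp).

H = −Σ pᵢ log₂ pᵢ.
−0.14·log₂(0.14) = 0.3971
−0.22·log₂(0.22) = 0.4806
−0.07·log₂(0.07) = 0.2686
−0.18·log₂(0.18) = 0.4453
−0.06·log₂(0.06) = 0.2435
−0.15·log₂(0.15) = 0.4105
−0.18·log₂(0.18) = 0.4453
Sum ≈ 2.6909 → 2.6909 bits.

2.6909 bits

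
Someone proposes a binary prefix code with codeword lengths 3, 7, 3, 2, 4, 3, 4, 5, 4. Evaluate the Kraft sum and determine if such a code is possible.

0.8515625; yes

With common denominator 2^7 = 128: Σ 2^(−ℓᵢ) = 16/128 + 1/128 + 16/128 + 32/128 + 8/128 + 16/128 + 8/128 + 4/128 + 8/128 = 109/128 = 0.8515625.
Kraft's inequality requires Σ ≤ 1; here Σ = 0.8515625 ≤ 1, so such a prefix code exists.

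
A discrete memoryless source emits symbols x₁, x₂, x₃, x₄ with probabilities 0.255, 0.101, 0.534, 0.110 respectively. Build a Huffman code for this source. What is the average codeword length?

Repeatedly combine the two least-probable nodes; the expected code length is the sum of the merged weights.
merge 101/1000 + 11/100 → 211/1000
merge 211/1000 + 51/200 → 233/500
merge 233/500 + 267/500 → 1
L = 211/1000 + 233/500 + 1 = 1677/1000 = 1.677 bits/symbol.

1.677 bits/symbol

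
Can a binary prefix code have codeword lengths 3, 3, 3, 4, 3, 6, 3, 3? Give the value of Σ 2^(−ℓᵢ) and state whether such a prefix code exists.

0.828125; yes

With common denominator 2^6 = 64: Σ 2^(−ℓᵢ) = 8/64 + 8/64 + 8/64 + 4/64 + 8/64 + 1/64 + 8/64 + 8/64 = 53/64 = 0.828125.
Kraft's inequality requires Σ ≤ 1; here Σ = 0.828125 ≤ 1, so such a prefix code exists.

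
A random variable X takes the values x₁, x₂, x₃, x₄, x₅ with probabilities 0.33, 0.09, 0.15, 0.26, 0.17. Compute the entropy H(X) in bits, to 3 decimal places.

2.191 bits

H = −Σ pᵢ log₂ pᵢ.
−0.33·log₂(0.33) = 0.5278
−0.09·log₂(0.09) = 0.3127
−0.15·log₂(0.15) = 0.4105
−0.26·log₂(0.26) = 0.5053
−0.17·log₂(0.17) = 0.4346
Sum ≈ 2.1909 → 2.191 bits.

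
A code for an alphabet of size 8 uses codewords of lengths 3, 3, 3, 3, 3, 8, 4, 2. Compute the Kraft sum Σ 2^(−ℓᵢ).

0.94140625

With common denominator 2^8 = 256: Σ 2^(−ℓᵢ) = 32/256 + 32/256 + 32/256 + 32/256 + 32/256 + 1/256 + 16/256 + 64/256 = 241/256 = 0.94140625.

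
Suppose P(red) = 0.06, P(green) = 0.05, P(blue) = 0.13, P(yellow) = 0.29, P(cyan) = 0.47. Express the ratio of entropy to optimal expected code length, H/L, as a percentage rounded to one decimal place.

Entropy H = −Σ p log₂ p ≈ 1.8721 bits.
Huffman merges: 1/20+3/50→11/100; 11/100+13/100→6/25; 6/25+29/100→53/100; 47/100+53/100→1. L = 47/25 ≈ 1.8800.
Efficiency = H/L = 1.8721/1.8800 = 99.6%.

99.6%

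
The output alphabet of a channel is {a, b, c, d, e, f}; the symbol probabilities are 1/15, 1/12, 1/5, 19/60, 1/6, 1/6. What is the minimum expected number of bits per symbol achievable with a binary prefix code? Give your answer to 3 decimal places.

Repeatedly combine the two least-probable nodes; the expected code length is the sum of the merged weights.
merge 1/15 + 1/12 → 3/20
merge 3/20 + 1/6 → 19/60
merge 1/6 + 1/5 → 11/30
merge 19/60 + 19/60 → 19/30
merge 11/30 + 19/30 → 1
L = 3/20 + 19/60 + 11/30 + 19/30 + 1 = 37/15 ≈ 2.467 bits/symbol.

2.467 bits/symbol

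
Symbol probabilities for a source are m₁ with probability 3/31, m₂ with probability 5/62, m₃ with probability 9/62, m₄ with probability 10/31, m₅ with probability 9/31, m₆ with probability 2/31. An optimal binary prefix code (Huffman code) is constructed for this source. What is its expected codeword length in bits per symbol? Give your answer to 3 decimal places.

Repeatedly combine the two least-probable nodes; the expected code length is the sum of the merged weights.
merge 2/31 + 5/62 → 9/62
merge 3/31 + 9/62 → 15/62
merge 9/62 + 15/62 → 12/31
merge 9/31 + 10/31 → 19/31
merge 12/31 + 19/31 → 1
L = 9/62 + 15/62 + 12/31 + 19/31 + 1 = 74/31 ≈ 2.387 bits/symbol.

2.387 bits/symbol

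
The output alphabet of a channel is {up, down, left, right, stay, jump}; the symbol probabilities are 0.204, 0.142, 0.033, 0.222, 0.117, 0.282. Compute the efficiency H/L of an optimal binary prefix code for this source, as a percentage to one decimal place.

Entropy H = −Σ p log₂ p ≈ 2.3893 bits.
Huffman merges: 33/1000+117/1000→3/20; 71/500+3/20→73/250; 51/250+111/500→213/500; 141/500+73/250→287/500; 213/500+287/500→1. L = 1221/500 ≈ 2.4420.
Efficiency = H/L = 2.3893/2.4420 = 97.8%.

97.8%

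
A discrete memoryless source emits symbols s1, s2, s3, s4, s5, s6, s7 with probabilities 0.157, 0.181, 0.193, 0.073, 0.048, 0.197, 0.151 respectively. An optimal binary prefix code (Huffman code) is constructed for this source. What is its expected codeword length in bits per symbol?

2.731 bits/symbol

Repeatedly combine the two least-probable nodes; the expected code length is the sum of the merged weights.
merge 6/125 + 73/1000 → 121/1000
merge 121/1000 + 151/1000 → 34/125
merge 157/1000 + 181/1000 → 169/500
merge 193/1000 + 197/1000 → 39/100
merge 34/125 + 169/500 → 61/100
merge 39/100 + 61/100 → 1
L = 121/1000 + 34/125 + 169/500 + 39/100 + 61/100 + 1 = 2731/1000 = 2.731 bits/symbol.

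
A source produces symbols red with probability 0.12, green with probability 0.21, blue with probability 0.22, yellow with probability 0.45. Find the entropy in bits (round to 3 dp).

H = −Σ pᵢ log₂ pᵢ.
−0.12·log₂(0.12) = 0.3671
−0.21·log₂(0.21) = 0.4728
−0.22·log₂(0.22) = 0.4806
−0.45·log₂(0.45) = 0.5184
Sum ≈ 1.8389 → 1.839 bits.

1.839 bits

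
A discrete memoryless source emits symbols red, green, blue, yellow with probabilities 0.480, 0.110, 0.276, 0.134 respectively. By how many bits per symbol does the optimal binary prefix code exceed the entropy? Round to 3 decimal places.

Entropy H = −Σ p log₂ p ≈ 1.7597 bits.
Huffman merges: 11/100+67/500→61/250; 61/250+69/250→13/25; 12/25+13/25→1. L = 441/250 ≈ 1.7640.
L − H = 1.7640 − 1.7597 = 0.004 bits.

0.004 bits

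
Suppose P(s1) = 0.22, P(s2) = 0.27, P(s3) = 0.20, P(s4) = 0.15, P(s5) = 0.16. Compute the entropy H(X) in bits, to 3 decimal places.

2.289 bits

H = −Σ pᵢ log₂ pᵢ.
−0.22·log₂(0.22) = 0.4806
−0.27·log₂(0.27) = 0.5100
−0.20·log₂(0.20) = 0.4644
−0.15·log₂(0.15) = 0.4105
−0.16·log₂(0.16) = 0.4230
Sum ≈ 2.2885 → 2.289 bits.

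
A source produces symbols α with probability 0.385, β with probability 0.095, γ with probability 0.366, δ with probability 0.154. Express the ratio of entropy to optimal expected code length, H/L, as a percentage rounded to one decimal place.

96.5%

Entropy H = −Σ p log₂ p ≈ 1.7992 bits.
Huffman merges: 19/200+77/500→249/1000; 249/1000+183/500→123/200; 77/200+123/200→1. L = 233/125 ≈ 1.8640.
Efficiency = H/L = 1.7992/1.8640 = 96.5%.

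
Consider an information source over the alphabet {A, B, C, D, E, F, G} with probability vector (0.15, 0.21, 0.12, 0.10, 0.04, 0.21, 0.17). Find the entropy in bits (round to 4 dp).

2.6758 bits

H = −Σ pᵢ log₂ pᵢ.
−0.15·log₂(0.15) = 0.4105
−0.21·log₂(0.21) = 0.4728
−0.12·log₂(0.12) = 0.3671
−0.10·log₂(0.10) = 0.3322
−0.04·log₂(0.04) = 0.1858
−0.21·log₂(0.21) = 0.4728
−0.17·log₂(0.17) = 0.4346
Sum ≈ 2.6758 → 2.6758 bits.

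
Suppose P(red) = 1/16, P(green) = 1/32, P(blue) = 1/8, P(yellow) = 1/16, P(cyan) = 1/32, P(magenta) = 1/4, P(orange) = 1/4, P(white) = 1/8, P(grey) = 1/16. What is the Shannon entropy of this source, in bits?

Each probability is a power of 1/2, so log₂(1/p) is an integer.
H = Σ p·log₂(1/p) = 1/16·4 + 1/32·5 + 1/8·3 + 1/16·4 + 1/32·5 + 1/4·2 + 1/4·2 + 1/8·3 + 1/16·4 = 2.8125 bits.

2.8125 bits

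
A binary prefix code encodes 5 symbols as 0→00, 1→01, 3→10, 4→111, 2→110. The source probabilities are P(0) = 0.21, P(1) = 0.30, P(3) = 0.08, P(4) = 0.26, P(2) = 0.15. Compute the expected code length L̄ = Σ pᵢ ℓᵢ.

L̄ = Σ pᵢ·ℓᵢ = 0.21·2 + 0.30·2 + 0.08·2 + 0.26·3 + 0.15·3 = 2.41 bits/symbol.

2.41 bits/symbol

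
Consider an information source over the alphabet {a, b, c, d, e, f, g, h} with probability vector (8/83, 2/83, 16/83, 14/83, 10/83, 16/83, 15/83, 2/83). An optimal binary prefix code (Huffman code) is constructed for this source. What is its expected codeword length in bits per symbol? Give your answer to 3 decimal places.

Repeatedly combine the two least-probable nodes; the expected code length is the sum of the merged weights.
merge 2/83 + 2/83 → 4/83
merge 4/83 + 8/83 → 12/83
merge 10/83 + 12/83 → 22/83
merge 14/83 + 15/83 → 29/83
merge 16/83 + 16/83 → 32/83
merge 22/83 + 29/83 → 51/83
merge 32/83 + 51/83 → 1
L = 4/83 + 12/83 + 22/83 + 29/83 + 32/83 + 51/83 + 1 = 233/83 ≈ 2.807 bits/symbol.

2.807 bits/symbol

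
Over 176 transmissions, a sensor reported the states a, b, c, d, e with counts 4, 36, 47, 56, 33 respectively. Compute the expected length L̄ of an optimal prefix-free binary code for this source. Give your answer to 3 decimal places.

2.210 bits/symbol

Probabilities are the counts divided by 176.
Repeatedly combine the two least-probable nodes; the expected code length is the sum of the merged weights.
merge 1/44 + 3/16 → 37/176
merge 9/44 + 37/176 → 73/176
merge 47/176 + 7/22 → 103/176
merge 73/176 + 103/176 → 1
L = 37/176 + 73/176 + 103/176 + 1 = 389/176 ≈ 2.210 bits/symbol.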